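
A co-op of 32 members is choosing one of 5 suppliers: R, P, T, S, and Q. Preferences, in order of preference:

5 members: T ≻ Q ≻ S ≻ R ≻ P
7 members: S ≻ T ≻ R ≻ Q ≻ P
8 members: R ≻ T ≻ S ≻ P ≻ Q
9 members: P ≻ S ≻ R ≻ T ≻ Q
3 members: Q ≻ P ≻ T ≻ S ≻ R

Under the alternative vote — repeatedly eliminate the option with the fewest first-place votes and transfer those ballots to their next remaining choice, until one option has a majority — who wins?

Round 1: R 8, P 9, T 5, S 7, Q 3. Eliminate Q.
Round 2: R 8, P 12, T 5, S 7. Eliminate T.
Round 3: R 8, P 12, S 12. Eliminate R.
Round 4: P 12, S 20. S has a majority.

S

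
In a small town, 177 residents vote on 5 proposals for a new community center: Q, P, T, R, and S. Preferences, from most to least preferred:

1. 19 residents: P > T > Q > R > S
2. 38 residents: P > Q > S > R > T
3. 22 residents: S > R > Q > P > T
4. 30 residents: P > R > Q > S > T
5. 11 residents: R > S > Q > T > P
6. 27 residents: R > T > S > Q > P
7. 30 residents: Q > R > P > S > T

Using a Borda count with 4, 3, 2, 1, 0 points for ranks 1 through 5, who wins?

Q: 19·2 + 38·3 + 22·2 + 30·2 + 11·2 + 27·1 + 30·4 = 425
P: 19·4 + 38·4 + 22·1 + 30·4 + 11·0 + 27·0 + 30·2 = 430
T: 19·3 + 38·0 + 22·0 + 30·0 + 11·1 + 27·3 + 30·0 = 149
R: 19·1 + 38·1 + 22·3 + 30·3 + 11·4 + 27·4 + 30·3 = 455
S: 19·0 + 38·2 + 22·4 + 30·1 + 11·3 + 27·2 + 30·1 = 311
R has the highest Borda score (455).

R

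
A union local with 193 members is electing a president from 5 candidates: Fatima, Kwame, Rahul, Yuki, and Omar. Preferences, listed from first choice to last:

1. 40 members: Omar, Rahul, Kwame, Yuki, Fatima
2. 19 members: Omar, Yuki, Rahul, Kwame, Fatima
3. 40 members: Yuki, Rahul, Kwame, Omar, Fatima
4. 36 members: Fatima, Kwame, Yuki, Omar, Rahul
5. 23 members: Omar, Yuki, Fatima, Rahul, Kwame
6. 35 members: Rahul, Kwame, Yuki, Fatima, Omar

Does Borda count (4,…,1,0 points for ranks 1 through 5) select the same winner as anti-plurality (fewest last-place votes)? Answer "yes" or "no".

Borda — scores: Fatima 225, Kwame 392, Rahul 441, Yuki 468, Omar 404. Winner: Yuki.
Anti-plurality — last-place votes: Fatima 99, Kwame 23, Rahul 36, Yuki 0, Omar 35. Winner: Yuki.
The two methods agree.

yes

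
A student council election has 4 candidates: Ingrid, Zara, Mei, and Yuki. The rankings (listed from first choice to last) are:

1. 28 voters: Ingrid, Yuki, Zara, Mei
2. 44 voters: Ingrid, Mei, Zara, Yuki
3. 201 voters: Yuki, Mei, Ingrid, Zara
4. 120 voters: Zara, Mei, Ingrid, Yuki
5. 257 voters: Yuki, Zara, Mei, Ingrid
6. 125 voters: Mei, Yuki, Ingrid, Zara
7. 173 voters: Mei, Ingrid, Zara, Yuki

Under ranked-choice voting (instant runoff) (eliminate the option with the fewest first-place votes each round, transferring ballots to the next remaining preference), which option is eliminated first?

Ingrid

Round 1: Ingrid 72, Zara 120, Mei 298, Yuki 458. Eliminate Ingrid.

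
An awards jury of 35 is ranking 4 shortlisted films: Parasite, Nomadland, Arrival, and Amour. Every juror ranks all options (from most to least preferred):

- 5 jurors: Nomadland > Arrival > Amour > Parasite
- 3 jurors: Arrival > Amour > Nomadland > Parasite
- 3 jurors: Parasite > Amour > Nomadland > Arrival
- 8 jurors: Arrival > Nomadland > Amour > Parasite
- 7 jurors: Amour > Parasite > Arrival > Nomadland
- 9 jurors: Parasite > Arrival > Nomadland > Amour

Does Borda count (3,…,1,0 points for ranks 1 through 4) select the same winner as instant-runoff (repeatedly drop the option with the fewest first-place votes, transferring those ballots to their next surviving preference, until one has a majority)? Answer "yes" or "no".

Borda — scores: Parasite 50, Nomadland 46, Arrival 68, Amour 46. Winner: Arrival.
Instant-runoff — R1 Parasite 12, Nomadland 5, Arrival 11, Amour 7 (Nomadland out); R2 Parasite 12, Arrival 16, Amour 7 (Amour out); R3 Parasite 19, Arrival 16 (Parasite winner). Winner: Parasite.
The two methods disagree.

no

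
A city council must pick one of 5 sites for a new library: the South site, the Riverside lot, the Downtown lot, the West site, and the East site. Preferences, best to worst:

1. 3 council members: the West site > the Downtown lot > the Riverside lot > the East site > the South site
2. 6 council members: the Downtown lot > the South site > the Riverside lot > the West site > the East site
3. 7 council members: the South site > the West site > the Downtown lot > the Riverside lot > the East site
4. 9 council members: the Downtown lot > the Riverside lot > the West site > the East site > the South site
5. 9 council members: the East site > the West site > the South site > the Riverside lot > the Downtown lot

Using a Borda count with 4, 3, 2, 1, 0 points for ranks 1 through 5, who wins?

the South site: 3·0 + 6·3 + 7·4 + 9·0 + 9·2 = 64
the Riverside lot: 3·2 + 6·2 + 7·1 + 9·3 + 9·1 = 61
the Downtown lot: 3·3 + 6·4 + 7·2 + 9·4 + 9·0 = 83
the West site: 3·4 + 6·1 + 7·3 + 9·2 + 9·3 = 84
the East site: 3·1 + 6·0 + 7·0 + 9·1 + 9·4 = 48
the West site has the highest Borda score (84).

the West site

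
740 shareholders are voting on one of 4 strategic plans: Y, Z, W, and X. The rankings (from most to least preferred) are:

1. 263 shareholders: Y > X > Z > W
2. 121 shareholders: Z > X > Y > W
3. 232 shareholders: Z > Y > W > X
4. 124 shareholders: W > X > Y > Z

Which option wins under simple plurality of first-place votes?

First-place votes: Y 263, Z 353, W 124, X 0.
Z has the most first-place votes.

Z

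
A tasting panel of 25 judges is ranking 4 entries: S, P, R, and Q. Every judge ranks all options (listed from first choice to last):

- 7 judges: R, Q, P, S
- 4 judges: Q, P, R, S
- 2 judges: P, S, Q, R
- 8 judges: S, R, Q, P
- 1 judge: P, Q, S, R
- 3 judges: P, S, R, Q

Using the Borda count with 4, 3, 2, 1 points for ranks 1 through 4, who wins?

R

S: 7·1 + 4·1 + 2·3 + 8·4 + 1·2 + 3·3 = 60
P: 7·2 + 4·3 + 2·4 + 8·1 + 1·4 + 3·4 = 58
R: 7·4 + 4·2 + 2·1 + 8·3 + 1·1 + 3·2 = 69
Q: 7·3 + 4·4 + 2·2 + 8·2 + 1·3 + 3·1 = 63
R has the highest Borda score (69).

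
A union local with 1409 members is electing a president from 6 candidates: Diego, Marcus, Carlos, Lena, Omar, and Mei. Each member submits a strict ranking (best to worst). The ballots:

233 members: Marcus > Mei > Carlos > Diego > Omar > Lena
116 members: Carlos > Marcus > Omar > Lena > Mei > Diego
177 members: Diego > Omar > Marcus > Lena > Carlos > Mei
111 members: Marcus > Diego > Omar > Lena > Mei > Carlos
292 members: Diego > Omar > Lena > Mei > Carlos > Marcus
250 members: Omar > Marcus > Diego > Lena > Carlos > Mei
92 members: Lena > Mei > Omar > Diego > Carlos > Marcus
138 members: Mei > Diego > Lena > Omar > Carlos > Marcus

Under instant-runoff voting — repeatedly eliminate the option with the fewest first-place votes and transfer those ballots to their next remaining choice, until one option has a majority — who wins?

Marcus

Round 1: Diego 469, Marcus 344, Carlos 116, Lena 92, Omar 250, Mei 138. Eliminate Lena.
Round 2: Diego 469, Marcus 344, Carlos 116, Omar 250, Mei 230. Eliminate Carlos.
Round 3: Diego 469, Marcus 460, Omar 250, Mei 230. Eliminate Mei.
Round 4: Diego 607, Marcus 460, Omar 342. Eliminate Omar.
Round 5: Diego 699, Marcus 710. Marcus has a majority.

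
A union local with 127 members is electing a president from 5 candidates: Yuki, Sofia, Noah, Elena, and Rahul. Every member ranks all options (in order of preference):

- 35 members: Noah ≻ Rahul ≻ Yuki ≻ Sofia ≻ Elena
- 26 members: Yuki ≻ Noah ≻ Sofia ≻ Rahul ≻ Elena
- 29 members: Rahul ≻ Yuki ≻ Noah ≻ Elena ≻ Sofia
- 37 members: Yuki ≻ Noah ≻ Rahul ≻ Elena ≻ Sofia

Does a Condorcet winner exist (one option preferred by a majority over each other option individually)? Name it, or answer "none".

Checking pairwise contests:
Rahul beats Yuki 64–63.
Yuki beats Sofia 127–0.
Yuki beats Noah 92–35.
Yuki beats Elena 127–0.
Noah beats Rahul 98–29.
Every option loses at least one head-to-head, so there is no Condorcet winner.

none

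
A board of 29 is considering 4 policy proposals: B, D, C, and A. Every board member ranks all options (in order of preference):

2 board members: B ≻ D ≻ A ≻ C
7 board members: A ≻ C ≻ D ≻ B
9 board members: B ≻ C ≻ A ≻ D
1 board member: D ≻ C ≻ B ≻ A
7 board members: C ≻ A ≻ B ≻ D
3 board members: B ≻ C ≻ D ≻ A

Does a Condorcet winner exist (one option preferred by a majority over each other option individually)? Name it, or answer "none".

C

C vs B: 15–14 for C.
C vs D: 26–3 for C.
C vs A: 20–9 for C.
C beats every other option head-to-head.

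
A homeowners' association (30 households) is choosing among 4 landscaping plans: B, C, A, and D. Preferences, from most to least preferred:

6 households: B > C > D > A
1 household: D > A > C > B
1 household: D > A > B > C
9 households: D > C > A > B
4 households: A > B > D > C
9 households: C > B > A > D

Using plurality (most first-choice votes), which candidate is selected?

First-place votes: B 6, C 9, A 4, D 11.
D has the most first-place votes.

D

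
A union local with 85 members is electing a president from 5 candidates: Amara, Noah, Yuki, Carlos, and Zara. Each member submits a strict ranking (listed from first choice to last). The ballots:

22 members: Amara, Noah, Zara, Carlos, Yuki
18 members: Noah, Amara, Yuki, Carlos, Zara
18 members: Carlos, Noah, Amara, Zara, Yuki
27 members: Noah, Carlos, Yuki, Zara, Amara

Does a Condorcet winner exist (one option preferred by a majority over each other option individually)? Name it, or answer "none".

Noah vs Amara: 63–22 for Noah.
Noah vs Yuki: 85–0 for Noah.
Noah vs Carlos: 67–18 for Noah.
Noah vs Zara: 85–0 for Noah.
Noah beats every other option head-to-head.

Noah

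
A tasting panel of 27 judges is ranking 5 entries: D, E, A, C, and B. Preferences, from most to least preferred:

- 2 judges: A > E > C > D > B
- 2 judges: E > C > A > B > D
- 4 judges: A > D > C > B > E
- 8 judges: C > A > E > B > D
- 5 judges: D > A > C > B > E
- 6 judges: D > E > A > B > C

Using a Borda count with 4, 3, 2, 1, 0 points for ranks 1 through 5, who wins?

D: 2·1 + 2·0 + 4·3 + 8·0 + 5·4 + 6·4 = 58
E: 2·3 + 2·4 + 4·0 + 8·2 + 5·0 + 6·3 = 48
A: 2·4 + 2·2 + 4·4 + 8·3 + 5·3 + 6·2 = 79
C: 2·2 + 2·3 + 4·2 + 8·4 + 5·2 + 6·0 = 60
B: 2·0 + 2·1 + 4·1 + 8·1 + 5·1 + 6·1 = 25
A has the highest Borda score (79).

A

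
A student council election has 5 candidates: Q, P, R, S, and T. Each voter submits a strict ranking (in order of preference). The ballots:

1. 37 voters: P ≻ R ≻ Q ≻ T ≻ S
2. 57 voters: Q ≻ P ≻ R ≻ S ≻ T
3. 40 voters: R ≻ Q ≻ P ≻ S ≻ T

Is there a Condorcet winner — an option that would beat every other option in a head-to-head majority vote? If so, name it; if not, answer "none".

none

Checking pairwise contests:
R beats Q 77–57.
Q beats P 97–37.
P beats R 94–40.
Q beats S 134–0.
Q beats T 134–0.
Every option loses at least one head-to-head, so there is no Condorcet winner.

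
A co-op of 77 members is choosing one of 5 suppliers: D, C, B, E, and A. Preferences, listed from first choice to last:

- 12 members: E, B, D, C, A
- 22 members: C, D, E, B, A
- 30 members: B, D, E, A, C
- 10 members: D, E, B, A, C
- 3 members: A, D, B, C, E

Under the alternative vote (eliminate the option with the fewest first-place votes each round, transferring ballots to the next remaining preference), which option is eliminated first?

A

Round 1: D 10, C 22, B 30, E 12, A 3. Eliminate A.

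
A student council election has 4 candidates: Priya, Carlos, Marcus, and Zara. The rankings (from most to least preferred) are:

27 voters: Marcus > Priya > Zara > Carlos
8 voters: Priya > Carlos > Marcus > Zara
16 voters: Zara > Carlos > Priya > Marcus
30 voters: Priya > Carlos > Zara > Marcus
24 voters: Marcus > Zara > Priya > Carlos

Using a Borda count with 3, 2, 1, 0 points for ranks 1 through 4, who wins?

Priya

Priya: 27·2 + 8·3 + 16·1 + 30·3 + 24·1 = 208
Carlos: 27·0 + 8·2 + 16·2 + 30·2 + 24·0 = 108
Marcus: 27·3 + 8·1 + 16·0 + 30·0 + 24·3 = 161
Zara: 27·1 + 8·0 + 16·3 + 30·1 + 24·2 = 153
Priya has the highest Borda score (208).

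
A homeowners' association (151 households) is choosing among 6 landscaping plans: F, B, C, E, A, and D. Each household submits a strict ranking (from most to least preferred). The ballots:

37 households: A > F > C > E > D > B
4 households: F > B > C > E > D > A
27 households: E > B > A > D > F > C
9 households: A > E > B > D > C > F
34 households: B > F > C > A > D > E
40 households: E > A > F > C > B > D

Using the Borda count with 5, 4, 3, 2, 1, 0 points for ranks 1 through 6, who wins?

A

F: 37·4 + 4·5 + 27·1 + 9·0 + 34·4 + 40·3 = 451
B: 37·0 + 4·4 + 27·4 + 9·3 + 34·5 + 40·1 = 361
C: 37·3 + 4·3 + 27·0 + 9·1 + 34·3 + 40·2 = 314
E: 37·2 + 4·2 + 27·5 + 9·4 + 34·0 + 40·5 = 453
A: 37·5 + 4·0 + 27·3 + 9·5 + 34·2 + 40·4 = 539
D: 37·1 + 4·1 + 27·2 + 9·2 + 34·1 + 40·0 = 147
A has the highest Borda score (539).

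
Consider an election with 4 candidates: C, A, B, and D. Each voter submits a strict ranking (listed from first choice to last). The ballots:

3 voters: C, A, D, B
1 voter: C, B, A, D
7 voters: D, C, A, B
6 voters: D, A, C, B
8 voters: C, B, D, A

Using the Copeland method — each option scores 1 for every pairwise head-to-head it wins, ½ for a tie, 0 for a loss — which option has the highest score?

D

C: beats A and B; loses to D → score 2.
A: beats B; loses to C and D → score 1.
B: loses to C, A, and D → score 0.
D: beats C, A, and B → score 3.
D has the best pairwise record.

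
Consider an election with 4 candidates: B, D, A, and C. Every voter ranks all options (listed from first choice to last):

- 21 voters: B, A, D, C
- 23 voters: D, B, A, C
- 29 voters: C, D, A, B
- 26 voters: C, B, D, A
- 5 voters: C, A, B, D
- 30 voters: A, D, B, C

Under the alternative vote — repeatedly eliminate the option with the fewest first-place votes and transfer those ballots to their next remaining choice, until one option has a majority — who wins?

A

Round 1: B 21, D 23, A 30, C 60. Eliminate B.
Round 2: D 23, A 51, C 60. Eliminate D.
Round 3: A 74, C 60. A has a majority.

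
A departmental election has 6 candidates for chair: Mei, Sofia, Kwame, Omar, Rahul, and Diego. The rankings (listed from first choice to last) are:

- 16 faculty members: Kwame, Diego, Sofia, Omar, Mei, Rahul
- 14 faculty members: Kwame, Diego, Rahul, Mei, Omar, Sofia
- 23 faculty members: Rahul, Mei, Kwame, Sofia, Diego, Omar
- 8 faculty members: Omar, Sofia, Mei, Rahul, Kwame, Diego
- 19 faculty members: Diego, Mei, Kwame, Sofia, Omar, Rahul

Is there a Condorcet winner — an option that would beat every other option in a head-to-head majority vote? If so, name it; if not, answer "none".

none

Checking pairwise contests:
Diego beats Mei 49–31.
Mei beats Sofia 56–24.
Mei beats Kwame 50–30.
Mei beats Omar 56–24.
Mei beats Rahul 43–37.
Kwame beats Diego 61–19.
Every option loses at least one head-to-head, so there is no Condorcet winner.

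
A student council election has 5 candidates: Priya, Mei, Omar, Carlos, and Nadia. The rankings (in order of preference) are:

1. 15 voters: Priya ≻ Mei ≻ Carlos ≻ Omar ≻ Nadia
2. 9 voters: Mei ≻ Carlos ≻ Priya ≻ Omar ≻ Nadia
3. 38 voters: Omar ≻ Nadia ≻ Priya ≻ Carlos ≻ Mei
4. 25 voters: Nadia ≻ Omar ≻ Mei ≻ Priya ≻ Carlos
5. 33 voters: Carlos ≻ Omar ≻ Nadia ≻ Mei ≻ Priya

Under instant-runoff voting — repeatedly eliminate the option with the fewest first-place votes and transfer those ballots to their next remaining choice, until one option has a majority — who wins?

Omar

Round 1: Priya 15, Mei 9, Omar 38, Carlos 33, Nadia 25. Eliminate Mei.
Round 2: Priya 15, Omar 38, Carlos 42, Nadia 25. Eliminate Priya.
Round 3: Omar 38, Carlos 57, Nadia 25. Eliminate Nadia.
Round 4: Omar 63, Carlos 57. Omar has a majority.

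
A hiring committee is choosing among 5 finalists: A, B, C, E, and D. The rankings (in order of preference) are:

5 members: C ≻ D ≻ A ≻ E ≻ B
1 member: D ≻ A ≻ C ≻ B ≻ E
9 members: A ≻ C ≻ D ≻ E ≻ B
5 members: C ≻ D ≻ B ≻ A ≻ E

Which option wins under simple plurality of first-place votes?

First-place votes: A 9, B 0, C 10, E 0, D 1.
C has the most first-place votes.

C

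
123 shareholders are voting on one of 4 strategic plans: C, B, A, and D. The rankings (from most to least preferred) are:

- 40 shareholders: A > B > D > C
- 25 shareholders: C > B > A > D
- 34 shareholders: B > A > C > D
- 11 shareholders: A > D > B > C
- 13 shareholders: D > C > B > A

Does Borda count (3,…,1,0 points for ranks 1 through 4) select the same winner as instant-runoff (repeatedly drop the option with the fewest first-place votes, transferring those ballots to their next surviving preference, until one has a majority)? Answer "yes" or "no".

no

Borda — scores: C 135, B 256, A 246, D 101. Winner: B.
Instant-runoff — R1 C 25, B 34, A 51, D 13 (D out); R2 C 38, B 34, A 51 (B out); R3 C 38, A 85 (A winner). Winner: A.
The two methods disagree.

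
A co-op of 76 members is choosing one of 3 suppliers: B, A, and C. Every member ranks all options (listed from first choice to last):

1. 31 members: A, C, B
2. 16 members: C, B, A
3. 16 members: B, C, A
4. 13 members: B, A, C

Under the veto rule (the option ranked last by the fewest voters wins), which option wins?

Last-place votes: B 31, A 32, C 13.
C is ranked last by the fewest voters, so C wins.

C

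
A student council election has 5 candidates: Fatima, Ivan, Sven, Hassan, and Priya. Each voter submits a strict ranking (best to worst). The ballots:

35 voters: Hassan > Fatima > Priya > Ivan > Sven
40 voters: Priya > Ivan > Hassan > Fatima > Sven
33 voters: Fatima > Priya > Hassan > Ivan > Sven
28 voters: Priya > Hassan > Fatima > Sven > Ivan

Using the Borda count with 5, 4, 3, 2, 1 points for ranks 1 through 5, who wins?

Priya

Fatima: 35·4 + 40·2 + 33·5 + 28·3 = 469
Ivan: 35·2 + 40·4 + 33·2 + 28·1 = 324
Sven: 35·1 + 40·1 + 33·1 + 28·2 = 164
Hassan: 35·5 + 40·3 + 33·3 + 28·4 = 506
Priya: 35·3 + 40·5 + 33·4 + 28·5 = 577
Priya has the highest Borda score (577).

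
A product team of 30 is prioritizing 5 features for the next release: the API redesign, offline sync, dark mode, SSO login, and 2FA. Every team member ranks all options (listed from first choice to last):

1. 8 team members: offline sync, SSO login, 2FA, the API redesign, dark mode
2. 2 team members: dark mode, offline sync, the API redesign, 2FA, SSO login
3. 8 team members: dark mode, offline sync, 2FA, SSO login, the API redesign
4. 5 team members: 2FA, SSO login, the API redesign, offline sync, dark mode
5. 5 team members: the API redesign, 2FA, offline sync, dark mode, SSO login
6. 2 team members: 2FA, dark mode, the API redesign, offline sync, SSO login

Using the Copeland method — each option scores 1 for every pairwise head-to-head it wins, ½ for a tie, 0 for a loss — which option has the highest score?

the API redesign: beats dark mode; loses to offline sync, SSO login, and 2FA → score 1.
offline sync: beats the API redesign, dark mode, SSO login, and 2FA → score 4.
dark mode: beats SSO login; loses to the API redesign, offline sync, and 2FA → score 1.
SSO login: beats the API redesign; loses to offline sync, dark mode, and 2FA → score 1.
2FA: beats the API redesign, dark mode, and SSO login; loses to offline sync → score 3.
offline sync has the best pairwise record.

offline sync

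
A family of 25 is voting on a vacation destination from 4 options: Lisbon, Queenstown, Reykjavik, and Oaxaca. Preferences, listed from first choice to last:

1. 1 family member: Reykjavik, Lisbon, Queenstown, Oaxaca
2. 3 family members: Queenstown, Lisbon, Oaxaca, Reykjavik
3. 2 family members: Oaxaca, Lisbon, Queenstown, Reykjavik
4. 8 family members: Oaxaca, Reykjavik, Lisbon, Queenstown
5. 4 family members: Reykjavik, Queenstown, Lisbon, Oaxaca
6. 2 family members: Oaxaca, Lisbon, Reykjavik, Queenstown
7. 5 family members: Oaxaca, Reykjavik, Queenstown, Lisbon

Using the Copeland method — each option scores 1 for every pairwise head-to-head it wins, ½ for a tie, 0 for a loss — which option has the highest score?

Lisbon: beats Queenstown; loses to Reykjavik and Oaxaca → score 1.
Queenstown: loses to Lisbon, Reykjavik, and Oaxaca → score 0.
Reykjavik: beats Lisbon and Queenstown; loses to Oaxaca → score 2.
Oaxaca: beats Lisbon, Queenstown, and Reykjavik → score 3.
Oaxaca has the best pairwise record.

Oaxaca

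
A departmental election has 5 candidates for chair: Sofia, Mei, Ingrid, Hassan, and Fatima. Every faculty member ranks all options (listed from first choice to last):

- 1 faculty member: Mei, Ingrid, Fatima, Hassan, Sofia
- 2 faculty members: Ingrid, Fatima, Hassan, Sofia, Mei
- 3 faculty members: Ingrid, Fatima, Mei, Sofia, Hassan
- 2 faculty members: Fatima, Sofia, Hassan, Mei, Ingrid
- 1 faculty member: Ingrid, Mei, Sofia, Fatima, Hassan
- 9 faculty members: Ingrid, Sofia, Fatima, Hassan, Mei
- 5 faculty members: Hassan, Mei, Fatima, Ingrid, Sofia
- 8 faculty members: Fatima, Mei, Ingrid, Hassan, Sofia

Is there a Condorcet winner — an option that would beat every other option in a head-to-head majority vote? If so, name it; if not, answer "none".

none

Checking pairwise contests:
Mei beats Sofia 18–13.
Hassan beats Mei 18–13.
Mei beats Ingrid 16–15.
Ingrid beats Hassan 24–7.
Ingrid beats Fatima 16–15.
Every option loses at least one head-to-head, so there is no Condorcet winner.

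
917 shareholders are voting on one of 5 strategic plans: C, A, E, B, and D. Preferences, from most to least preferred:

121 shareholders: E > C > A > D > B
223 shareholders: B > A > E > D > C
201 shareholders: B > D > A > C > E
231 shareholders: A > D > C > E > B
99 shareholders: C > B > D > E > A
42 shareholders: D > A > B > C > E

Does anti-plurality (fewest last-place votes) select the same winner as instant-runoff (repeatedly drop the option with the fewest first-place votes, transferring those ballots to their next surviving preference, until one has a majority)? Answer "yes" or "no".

Anti-plurality — last-place votes: C 223, A 99, E 243, B 352, D 0. Winner: D.
Instant-runoff — R1 C 99, A 231, E 121, B 424, D 42 (D out); R2 C 99, A 273, E 121, B 424 (C out); R3 A 273, E 121, B 523 (B winner). Winner: B.
The two methods disagree.

no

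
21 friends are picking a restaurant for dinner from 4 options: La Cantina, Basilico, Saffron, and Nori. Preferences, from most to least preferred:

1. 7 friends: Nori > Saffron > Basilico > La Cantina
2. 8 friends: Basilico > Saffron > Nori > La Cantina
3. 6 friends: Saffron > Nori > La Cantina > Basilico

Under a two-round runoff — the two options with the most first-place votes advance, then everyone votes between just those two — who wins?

Nori

Round 1 first-place votes: La Cantina 0, Basilico 8, Saffron 6, Nori 7.
Basilico and Nori advance.
Runoff: Basilico is preferred to Nori by 8 voters; Nori by 13.
Nori wins the runoff.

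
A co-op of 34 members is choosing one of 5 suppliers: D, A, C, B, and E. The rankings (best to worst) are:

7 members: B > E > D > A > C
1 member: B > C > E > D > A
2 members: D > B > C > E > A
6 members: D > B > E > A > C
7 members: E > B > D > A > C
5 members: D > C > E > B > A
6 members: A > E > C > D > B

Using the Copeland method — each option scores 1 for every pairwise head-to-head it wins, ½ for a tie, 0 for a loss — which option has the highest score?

E

D: beats A, C, and B; loses to E → score 3.
A: beats C; loses to D, B, and E → score 1.
C: loses to D, A, B, and E → score 0.
B: beats A and C; loses to D and E → score 2.
E: beats D, A, C, and B → score 4.
E has the best pairwise record.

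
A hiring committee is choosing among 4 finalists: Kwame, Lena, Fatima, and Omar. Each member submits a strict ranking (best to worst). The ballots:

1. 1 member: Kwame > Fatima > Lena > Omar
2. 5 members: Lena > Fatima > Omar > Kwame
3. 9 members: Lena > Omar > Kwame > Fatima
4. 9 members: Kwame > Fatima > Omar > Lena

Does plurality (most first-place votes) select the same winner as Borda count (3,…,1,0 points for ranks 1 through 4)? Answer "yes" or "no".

Plurality — first-place votes: Kwame 10, Lena 14, Fatima 0, Omar 0. Winner: Lena.
Borda — scores: Kwame 39, Lena 43, Fatima 30, Omar 32. Winner: Lena.
The two methods agree.

yes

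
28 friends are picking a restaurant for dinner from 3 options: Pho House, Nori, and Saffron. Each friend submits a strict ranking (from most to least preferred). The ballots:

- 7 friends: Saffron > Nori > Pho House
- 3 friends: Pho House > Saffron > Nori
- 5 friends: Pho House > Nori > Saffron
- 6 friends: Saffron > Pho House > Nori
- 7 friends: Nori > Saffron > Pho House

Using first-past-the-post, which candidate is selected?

Saffron

First-place votes: Pho House 8, Nori 7, Saffron 13.
Saffron has the most first-place votes.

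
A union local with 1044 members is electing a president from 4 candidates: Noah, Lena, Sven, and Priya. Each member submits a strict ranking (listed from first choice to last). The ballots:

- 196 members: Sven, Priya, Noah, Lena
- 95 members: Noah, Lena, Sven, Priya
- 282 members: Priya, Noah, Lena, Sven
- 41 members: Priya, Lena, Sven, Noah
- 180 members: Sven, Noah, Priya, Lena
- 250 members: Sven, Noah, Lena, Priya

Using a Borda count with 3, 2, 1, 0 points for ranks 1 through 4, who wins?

Sven

Noah: 196·1 + 95·3 + 282·2 + 41·0 + 180·2 + 250·2 = 1905
Lena: 196·0 + 95·2 + 282·1 + 41·2 + 180·0 + 250·1 = 804
Sven: 196·3 + 95·1 + 282·0 + 41·1 + 180·3 + 250·3 = 2014
Priya: 196·2 + 95·0 + 282·3 + 41·3 + 180·1 + 250·0 = 1541
Sven has the highest Borda score (2014).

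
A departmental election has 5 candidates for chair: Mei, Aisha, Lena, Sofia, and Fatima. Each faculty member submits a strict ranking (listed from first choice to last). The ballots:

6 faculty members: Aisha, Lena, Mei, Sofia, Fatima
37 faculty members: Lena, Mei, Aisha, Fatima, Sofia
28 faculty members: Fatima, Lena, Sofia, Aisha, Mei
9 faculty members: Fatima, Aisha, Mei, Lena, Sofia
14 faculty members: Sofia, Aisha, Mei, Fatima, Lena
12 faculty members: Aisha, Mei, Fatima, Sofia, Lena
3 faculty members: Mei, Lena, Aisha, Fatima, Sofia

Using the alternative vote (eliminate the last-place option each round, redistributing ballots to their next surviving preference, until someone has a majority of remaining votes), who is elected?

Round 1: Mei 3, Aisha 18, Lena 37, Sofia 14, Fatima 37. Eliminate Mei.
Round 2: Aisha 18, Lena 40, Sofia 14, Fatima 37. Eliminate Sofia.
Round 3: Aisha 32, Lena 40, Fatima 37. Eliminate Aisha.
Round 4: Lena 46, Fatima 63. Fatima has a majority.

Fatima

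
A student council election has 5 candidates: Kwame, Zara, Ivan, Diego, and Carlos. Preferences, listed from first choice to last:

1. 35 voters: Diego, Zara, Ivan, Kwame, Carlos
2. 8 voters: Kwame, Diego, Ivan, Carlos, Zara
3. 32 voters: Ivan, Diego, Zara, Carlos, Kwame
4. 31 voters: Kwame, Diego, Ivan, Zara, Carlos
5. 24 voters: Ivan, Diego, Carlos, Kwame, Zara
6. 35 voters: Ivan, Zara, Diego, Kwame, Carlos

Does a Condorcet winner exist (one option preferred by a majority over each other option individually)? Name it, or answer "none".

Ivan vs Kwame: 126–39 for Ivan.
Ivan vs Zara: 130–35 for Ivan.
Ivan vs Diego: 91–74 for Ivan.
Ivan vs Carlos: 165–0 for Ivan.
Ivan beats every other option head-to-head.

Ivan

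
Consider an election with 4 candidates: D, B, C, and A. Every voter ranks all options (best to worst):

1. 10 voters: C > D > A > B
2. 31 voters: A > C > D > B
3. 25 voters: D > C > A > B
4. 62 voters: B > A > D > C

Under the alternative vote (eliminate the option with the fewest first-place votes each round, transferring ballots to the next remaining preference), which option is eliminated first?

C

Round 1: D 25, B 62, C 10, A 31. Eliminate C.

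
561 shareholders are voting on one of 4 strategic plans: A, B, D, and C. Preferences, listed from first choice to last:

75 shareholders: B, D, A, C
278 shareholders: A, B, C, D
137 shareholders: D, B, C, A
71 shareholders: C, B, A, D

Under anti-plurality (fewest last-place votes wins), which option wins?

Last-place votes: A 137, B 0, D 349, C 75.
B is ranked last by the fewest voters, so B wins.

B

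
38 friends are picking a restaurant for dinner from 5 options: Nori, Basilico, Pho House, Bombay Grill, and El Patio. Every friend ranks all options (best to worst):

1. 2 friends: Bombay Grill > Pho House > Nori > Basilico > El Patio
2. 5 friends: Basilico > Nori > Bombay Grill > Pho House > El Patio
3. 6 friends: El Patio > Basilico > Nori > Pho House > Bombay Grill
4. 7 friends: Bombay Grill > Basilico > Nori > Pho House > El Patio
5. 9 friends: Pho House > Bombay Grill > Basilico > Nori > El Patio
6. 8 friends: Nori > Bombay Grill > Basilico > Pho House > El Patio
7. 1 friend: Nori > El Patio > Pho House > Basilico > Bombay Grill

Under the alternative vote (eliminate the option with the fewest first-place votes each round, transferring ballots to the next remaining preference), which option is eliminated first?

Basilico

Round 1: Nori 9, Basilico 5, Pho House 9, Bombay Grill 9, El Patio 6. Eliminate Basilico.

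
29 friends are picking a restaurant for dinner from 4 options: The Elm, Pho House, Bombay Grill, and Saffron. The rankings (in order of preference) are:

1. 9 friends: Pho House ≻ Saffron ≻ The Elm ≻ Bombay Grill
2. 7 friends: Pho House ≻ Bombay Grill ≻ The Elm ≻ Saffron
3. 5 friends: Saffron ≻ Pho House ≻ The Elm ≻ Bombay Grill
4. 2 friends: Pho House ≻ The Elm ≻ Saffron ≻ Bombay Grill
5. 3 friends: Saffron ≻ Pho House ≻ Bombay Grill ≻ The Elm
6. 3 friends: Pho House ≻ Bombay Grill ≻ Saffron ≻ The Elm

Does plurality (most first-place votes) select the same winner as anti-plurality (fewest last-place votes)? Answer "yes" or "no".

yes

Plurality — first-place votes: The Elm 0, Pho House 21, Bombay Grill 0, Saffron 8. Winner: Pho House.
Anti-plurality — last-place votes: The Elm 6, Pho House 0, Bombay Grill 16, Saffron 7. Winner: Pho House.
The two methods agree.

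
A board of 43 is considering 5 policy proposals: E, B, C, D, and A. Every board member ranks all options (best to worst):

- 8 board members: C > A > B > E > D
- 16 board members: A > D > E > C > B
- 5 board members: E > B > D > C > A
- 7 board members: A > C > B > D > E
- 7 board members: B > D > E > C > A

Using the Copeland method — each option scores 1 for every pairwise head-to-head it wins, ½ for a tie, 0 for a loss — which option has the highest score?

A

E: beats C; loses to B, D, and A → score 1.
B: beats E and D; loses to C and A → score 2.
C: beats B; loses to E, D, and A → score 1.
D: beats E and C; loses to B and A → score 2.
A: beats E, B, C, and D → score 4.
A has the best pairwise record.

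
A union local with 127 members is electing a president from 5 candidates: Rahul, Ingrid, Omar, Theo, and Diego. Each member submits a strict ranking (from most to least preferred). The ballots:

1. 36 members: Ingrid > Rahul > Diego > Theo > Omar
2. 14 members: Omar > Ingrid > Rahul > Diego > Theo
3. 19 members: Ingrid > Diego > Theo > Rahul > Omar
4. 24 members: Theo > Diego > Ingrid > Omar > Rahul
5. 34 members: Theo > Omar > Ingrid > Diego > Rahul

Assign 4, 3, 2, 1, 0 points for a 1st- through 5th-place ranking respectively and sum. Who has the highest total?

Ingrid

Rahul: 36·3 + 14·2 + 19·1 + 24·0 + 34·0 = 155
Ingrid: 36·4 + 14·3 + 19·4 + 24·2 + 34·2 = 378
Omar: 36·0 + 14·4 + 19·0 + 24·1 + 34·3 = 182
Theo: 36·1 + 14·0 + 19·2 + 24·4 + 34·4 = 306
Diego: 36·2 + 14·1 + 19·3 + 24·3 + 34·1 = 249
Ingrid has the highest Borda score (378).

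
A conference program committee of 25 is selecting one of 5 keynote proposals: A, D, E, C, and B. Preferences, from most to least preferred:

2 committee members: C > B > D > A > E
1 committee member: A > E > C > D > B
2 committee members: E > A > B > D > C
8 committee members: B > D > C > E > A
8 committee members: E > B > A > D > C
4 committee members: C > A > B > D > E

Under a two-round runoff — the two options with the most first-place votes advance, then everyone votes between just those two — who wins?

Round 1 first-place votes: A 1, D 0, E 10, C 6, B 8.
E and B advance.
Runoff: E is preferred to B by 11 voters; B by 14.
B wins the runoff.

B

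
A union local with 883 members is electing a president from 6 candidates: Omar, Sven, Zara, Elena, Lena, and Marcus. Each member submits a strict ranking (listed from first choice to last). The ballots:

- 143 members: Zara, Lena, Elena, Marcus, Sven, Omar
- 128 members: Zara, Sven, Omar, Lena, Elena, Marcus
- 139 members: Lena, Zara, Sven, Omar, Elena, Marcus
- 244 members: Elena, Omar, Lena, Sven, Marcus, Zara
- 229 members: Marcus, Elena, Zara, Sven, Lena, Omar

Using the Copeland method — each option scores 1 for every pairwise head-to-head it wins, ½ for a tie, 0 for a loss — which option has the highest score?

Elena

Omar: beats Marcus; loses to Sven, Zara, Elena, and Lena → score 1.
Sven: beats Omar and Marcus; loses to Zara, Elena, and Lena → score 2.
Zara: beats Omar, Sven, and Lena; loses to Elena and Marcus → score 3.
Elena: beats Omar, Sven, Zara, Lena, and Marcus → score 5.
Lena: beats Omar, Sven, and Marcus; loses to Zara and Elena → score 3.
Marcus: beats Zara; loses to Omar, Sven, Elena, and Lena → score 1.
Elena has the best pairwise record.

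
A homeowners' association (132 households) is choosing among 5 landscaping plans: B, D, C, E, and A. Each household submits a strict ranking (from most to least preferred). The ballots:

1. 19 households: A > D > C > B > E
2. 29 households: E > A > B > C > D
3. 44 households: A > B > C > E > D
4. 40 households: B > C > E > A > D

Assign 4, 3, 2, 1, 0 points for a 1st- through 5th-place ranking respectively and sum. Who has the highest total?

A

B: 19·1 + 29·2 + 44·3 + 40·4 = 369
D: 19·3 + 29·0 + 44·0 + 40·0 = 57
C: 19·2 + 29·1 + 44·2 + 40·3 = 275
E: 19·0 + 29·4 + 44·1 + 40·2 = 240
A: 19·4 + 29·3 + 44·4 + 40·1 = 379
A has the highest Borda score (379).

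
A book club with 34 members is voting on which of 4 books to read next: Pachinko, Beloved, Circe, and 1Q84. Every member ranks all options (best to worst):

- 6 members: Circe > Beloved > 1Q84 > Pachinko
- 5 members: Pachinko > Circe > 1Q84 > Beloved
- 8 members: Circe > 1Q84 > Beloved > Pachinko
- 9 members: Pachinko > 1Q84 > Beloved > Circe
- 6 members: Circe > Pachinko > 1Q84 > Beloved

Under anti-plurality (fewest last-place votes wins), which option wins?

Last-place votes: Pachinko 14, Beloved 11, Circe 9, 1Q84 0.
1Q84 is ranked last by the fewest voters, so 1Q84 wins.

1Q84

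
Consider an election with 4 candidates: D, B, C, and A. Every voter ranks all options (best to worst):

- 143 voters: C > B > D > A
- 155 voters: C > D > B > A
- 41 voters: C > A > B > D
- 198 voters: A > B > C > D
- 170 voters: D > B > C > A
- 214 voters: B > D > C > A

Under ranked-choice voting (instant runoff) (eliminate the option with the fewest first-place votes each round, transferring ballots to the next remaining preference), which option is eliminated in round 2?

A

Round 1: D 170, B 214, C 339, A 198. Eliminate D.
Round 2: B 384, C 339, A 198. Eliminate A.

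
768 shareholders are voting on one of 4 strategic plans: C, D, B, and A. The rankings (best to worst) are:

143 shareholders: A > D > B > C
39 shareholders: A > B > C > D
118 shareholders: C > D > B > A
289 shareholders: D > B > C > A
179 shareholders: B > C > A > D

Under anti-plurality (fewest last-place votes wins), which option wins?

Last-place votes: C 143, D 218, B 0, A 407.
B is ranked last by the fewest voters, so B wins.

B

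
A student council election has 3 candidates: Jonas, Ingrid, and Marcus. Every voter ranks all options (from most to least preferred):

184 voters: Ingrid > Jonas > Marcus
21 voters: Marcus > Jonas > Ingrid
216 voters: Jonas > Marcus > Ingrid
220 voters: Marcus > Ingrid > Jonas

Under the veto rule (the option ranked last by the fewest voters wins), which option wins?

Marcus

Last-place votes: Jonas 220, Ingrid 237, Marcus 184.
Marcus is ranked last by the fewest voters, so Marcus wins.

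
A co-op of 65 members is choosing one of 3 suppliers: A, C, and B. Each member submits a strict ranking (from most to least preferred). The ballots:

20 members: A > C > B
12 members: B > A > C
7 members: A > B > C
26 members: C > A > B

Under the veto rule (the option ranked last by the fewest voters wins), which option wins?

A

Last-place votes: A 0, C 19, B 46.
A is ranked last by the fewest voters, so A wins.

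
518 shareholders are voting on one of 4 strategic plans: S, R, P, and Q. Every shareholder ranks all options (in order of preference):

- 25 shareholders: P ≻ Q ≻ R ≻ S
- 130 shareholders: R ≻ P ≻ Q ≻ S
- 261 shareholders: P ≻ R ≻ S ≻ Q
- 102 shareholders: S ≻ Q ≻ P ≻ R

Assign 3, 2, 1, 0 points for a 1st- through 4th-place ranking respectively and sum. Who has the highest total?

P

S: 25·0 + 130·0 + 261·1 + 102·3 = 567
R: 25·1 + 130·3 + 261·2 + 102·0 = 937
P: 25·3 + 130·2 + 261·3 + 102·1 = 1220
Q: 25·2 + 130·1 + 261·0 + 102·2 = 384
P has the highest Borda score (1220).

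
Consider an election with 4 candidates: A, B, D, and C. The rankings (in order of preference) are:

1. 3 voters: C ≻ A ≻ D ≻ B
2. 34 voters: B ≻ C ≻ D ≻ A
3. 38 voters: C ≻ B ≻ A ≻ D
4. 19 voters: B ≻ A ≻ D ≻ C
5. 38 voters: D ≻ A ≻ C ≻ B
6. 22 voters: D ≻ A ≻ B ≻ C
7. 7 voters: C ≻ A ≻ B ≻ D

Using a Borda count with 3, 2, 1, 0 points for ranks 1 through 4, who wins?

B

A: 3·2 + 34·0 + 38·1 + 19·2 + 38·2 + 22·2 + 7·2 = 216
B: 3·0 + 34·3 + 38·2 + 19·3 + 38·0 + 22·1 + 7·1 = 264
D: 3·1 + 34·1 + 38·0 + 19·1 + 38·3 + 22·3 + 7·0 = 236
C: 3·3 + 34·2 + 38·3 + 19·0 + 38·1 + 22·0 + 7·3 = 250
B has the highest Borda score (264).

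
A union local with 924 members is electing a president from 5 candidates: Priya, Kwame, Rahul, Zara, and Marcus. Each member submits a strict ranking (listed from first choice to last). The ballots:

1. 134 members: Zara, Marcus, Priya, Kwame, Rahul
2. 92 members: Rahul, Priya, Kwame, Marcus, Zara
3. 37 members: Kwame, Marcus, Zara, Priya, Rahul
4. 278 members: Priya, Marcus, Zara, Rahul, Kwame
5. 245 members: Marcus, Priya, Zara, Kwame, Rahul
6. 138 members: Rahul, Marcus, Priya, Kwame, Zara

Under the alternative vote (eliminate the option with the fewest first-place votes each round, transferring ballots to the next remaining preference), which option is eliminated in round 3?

Rahul

Round 1: Priya 278, Kwame 37, Rahul 230, Zara 134, Marcus 245. Eliminate Kwame.
Round 2: Priya 278, Rahul 230, Zara 134, Marcus 282. Eliminate Zara.
Round 3: Priya 278, Rahul 230, Marcus 416. Eliminate Rahul.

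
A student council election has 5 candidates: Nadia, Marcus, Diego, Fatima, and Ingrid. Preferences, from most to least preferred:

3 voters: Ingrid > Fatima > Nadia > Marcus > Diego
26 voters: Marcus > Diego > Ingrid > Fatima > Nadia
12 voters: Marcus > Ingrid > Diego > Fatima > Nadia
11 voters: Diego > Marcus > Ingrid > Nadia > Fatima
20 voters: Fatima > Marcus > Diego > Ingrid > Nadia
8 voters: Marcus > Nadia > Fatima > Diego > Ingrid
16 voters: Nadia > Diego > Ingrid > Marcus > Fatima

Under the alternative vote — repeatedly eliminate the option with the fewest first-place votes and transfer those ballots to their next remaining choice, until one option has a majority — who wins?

Round 1: Nadia 16, Marcus 46, Diego 11, Fatima 20, Ingrid 3. Eliminate Ingrid.
Round 2: Nadia 16, Marcus 46, Diego 11, Fatima 23. Eliminate Diego.
Round 3: Nadia 16, Marcus 57, Fatima 23. Marcus has a majority.

Marcus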